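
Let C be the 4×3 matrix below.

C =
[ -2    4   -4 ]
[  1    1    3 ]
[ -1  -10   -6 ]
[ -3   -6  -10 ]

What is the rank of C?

Row reduce to echelon form.
R2 ← R2 + (1/2)·R1: [0, 3, 1]
R3 ← R3 − (1/2)·R1: [0, -12, -4]
R4 ← R4 − (3/2)·R1: [0, -12, -4]
R3 ← R3 + (4)·R2: [0, 0, 0]
R4 ← R4 + (4)·R2: [0, 0, 0]
Echelon form has 2 nonzero rows, so rank(C) = 2.

2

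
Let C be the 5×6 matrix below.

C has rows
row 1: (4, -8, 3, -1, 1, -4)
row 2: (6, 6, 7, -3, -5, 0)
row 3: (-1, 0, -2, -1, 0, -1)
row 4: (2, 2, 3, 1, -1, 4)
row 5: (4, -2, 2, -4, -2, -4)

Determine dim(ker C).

2

Row reduce to echelon form.
R2 ← R2 − (3/2)·R1: [0, 18, 5/2, -3/2, -13/2, 6]
R3 ← R3 + (1/4)·R1: [0, -2, -5/4, -5/4, 1/4, -2]
R4 ← R4 − (1/2)·R1: [0, 6, 3/2, 3/2, -3/2, 6]
R5 ← R5 − R1: [0, 6, -1, -3, -3, 0]
R3 ← R3 + (1/9)·R2: [0, 0, -35/36, -17/12, -17/36, -4/3]
R4 ← R4 − (1/3)·R2: [0, 0, 2/3, 2, 2/3, 4]
R5 ← R5 − (1/3)·R2: [0, 0, -11/6, -5/2, -5/6, -2]
R4 ← R4 + (24/35)·R3: [0, 0, 0, 36/35, 12/35, 108/35]
R5 ← R5 − (66/35)·R3: [0, 0, 0, 6/35, 2/35, 18/35]
R5 ← R5 − (1/6)·R4: [0, 0, 0, 0, 0, 0]
4 nonzero rows, so rank(C) = 4.
C has 6 columns; by rank–nullity, nullity = 6 − 4 = 2.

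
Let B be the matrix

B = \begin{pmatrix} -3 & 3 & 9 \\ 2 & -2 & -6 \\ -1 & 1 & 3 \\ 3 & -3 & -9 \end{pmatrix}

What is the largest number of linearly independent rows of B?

1

Row reduce to echelon form.
R2 ← R2 + (2/3)·R1: [0, 0, 0]
R3 ← R3 − (1/3)·R1: [0, 0, 0]
R4 ← R4 + R1: [0, 0, 0]
Echelon form has 1 nonzero row, so rank(B) = 1.
The rank gives the maximum number of linearly independent rows: 1.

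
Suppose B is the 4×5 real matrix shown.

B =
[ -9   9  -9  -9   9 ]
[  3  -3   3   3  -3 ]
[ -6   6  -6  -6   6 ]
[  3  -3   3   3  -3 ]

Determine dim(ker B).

4

Row reduce to echelon form.
R2 ← R2 + (1/3)·R1: [0, 0, 0, 0, 0]
R3 ← R3 − (2/3)·R1: [0, 0, 0, 0, 0]
R4 ← R4 + (1/3)·R1: [0, 0, 0, 0, 0]
1 nonzero row, so rank(B) = 1.
B has 5 columns; by rank–nullity, nullity = 5 − 1 = 4.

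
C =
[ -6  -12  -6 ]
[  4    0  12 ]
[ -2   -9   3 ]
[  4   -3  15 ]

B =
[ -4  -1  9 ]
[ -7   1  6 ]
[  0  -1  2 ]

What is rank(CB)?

First compute CB:
[[108,   0, -138],
 [-16, -16,  60],
 [ 71, -10, -66],
 [  5, -22,  48]]
Now row reduce the product.
R2 ← R2 + (4/27)·R1: [0, -16, 356/9]
R3 ← R3 − (71/108)·R1: [0, -10, 445/18]
R4 ← R4 − (5/108)·R1: [0, -22, 979/18]
R3 ← R3 − (5/8)·R2: [0, 0, 0]
R4 ← R4 − (11/8)·R2: [0, 0, 0]
2 nonzero rows, so rank(CB) = 2.

2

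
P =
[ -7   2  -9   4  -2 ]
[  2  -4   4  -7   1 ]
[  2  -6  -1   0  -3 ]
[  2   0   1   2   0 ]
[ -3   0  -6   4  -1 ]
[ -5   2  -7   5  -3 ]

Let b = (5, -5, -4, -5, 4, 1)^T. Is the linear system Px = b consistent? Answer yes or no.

no

Row reduce the augmented matrix [P | b].
R2 ← R2 + (2/7)·R1: [0, -24/7, 10/7, -41/7, 3/7, -25/7]
R3 ← R3 + (2/7)·R1: [0, -38/7, -25/7, 8/7, -25/7, -18/7]
R4 ← R4 + (2/7)·R1: [0, 4/7, -11/7, 22/7, -4/7, -25/7]
R5 ← R5 − (3/7)·R1: [0, -6/7, -15/7, 16/7, -1/7, 13/7]
R6 ← R6 − (5/7)·R1: [0, 4/7, -4/7, 15/7, -11/7, -18/7]
R3 ← R3 − (19/12)·R2: [0, 0, -35/6, 125/12, -17/4, 37/12]
R4 ← R4 + (1/6)·R2: [0, 0, -4/3, 13/6, -1/2, -25/6]
R5 ← R5 − (1/4)·R2: [0, 0, -5/2, 15/4, -1/4, 11/4]
R6 ← R6 + (1/6)·R2: [0, 0, -1/3, 7/6, -3/2, -19/6]
R4 ← R4 − (8/35)·R3: [0, 0, 0, -3/14, 33/70, -341/70]
R5 ← R5 − (3/7)·R3: [0, 0, 0, -5/7, 11/7, 10/7]
R6 ← R6 − (2/35)·R3: [0, 0, 0, 4/7, -44/35, -117/35]
R5 ← R5 − (10/3)·R4: [0, 0, 0, 0, 0, 53/3]
R6 ← R6 + (8/3)·R4: [0, 0, 0, 0, 0, -49/3]
R6 ← R6 + (49/53)·R5: [0, 0, 0, 0, 0, 0]
The echelon form has 5 nonzero rows; the last pivot sits in the augmented column, so rank(P) = 4 but rank([P|b]) = 5.
Since the ranks differ, the system is inconsistent.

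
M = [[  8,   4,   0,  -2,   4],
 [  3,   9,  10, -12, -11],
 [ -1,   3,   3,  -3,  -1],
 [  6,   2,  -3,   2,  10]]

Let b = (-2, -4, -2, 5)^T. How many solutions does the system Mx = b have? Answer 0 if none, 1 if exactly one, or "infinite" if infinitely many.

Row reduce the augmented matrix [M | b].
R2 ← R2 − (3/8)·R1: [0, 15/2, 10, -45/4, -25/2, -13/4]
R3 ← R3 + (1/8)·R1: [0, 7/2, 3, -13/4, -1/2, -9/4]
R4 ← R4 − (3/4)·R1: [0, -1, -3, 7/2, 7, 13/2]
R3 ← R3 − (7/15)·R2: [0, 0, -5/3, 2, 16/3, -11/15]
R4 ← R4 + (2/15)·R2: [0, 0, -5/3, 2, 16/3, 91/15]
R4 ← R4 − R3: [0, 0, 0, 0, 0, 34/5]
The echelon form has 4 nonzero rows; the last pivot sits in the augmented column, so rank(M) = 3 but rank([M|b]) = 4.
Since the ranks differ, the system is inconsistent.
It has no solutions.

0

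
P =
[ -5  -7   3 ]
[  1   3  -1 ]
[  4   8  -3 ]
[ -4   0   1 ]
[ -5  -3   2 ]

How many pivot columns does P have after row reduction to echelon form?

2

Row reduce to echelon form.
R2 ← R2 + (1/5)·R1: [0, 8/5, -2/5]
R3 ← R3 + (4/5)·R1: [0, 12/5, -3/5]
R4 ← R4 − (4/5)·R1: [0, 28/5, -7/5]
R5 ← R5 − R1: [0, 4, -1]
R3 ← R3 − (3/2)·R2: [0, 0, 0]
R4 ← R4 − (7/2)·R2: [0, 0, 0]
R5 ← R5 − (5/2)·R2: [0, 0, 0]
Echelon form has 2 nonzero rows, so rank(P) = 2.
Each nonzero row contributes one pivot column: 2 pivot columns.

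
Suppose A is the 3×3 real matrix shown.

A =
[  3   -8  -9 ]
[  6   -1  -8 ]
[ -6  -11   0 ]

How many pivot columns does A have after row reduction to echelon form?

2

Row reduce to echelon form.
R2 ← R2 − (2)·R1: [0, 15, 10]
R3 ← R3 + (2)·R1: [0, -27, -18]
R3 ← R3 + (9/5)·R2: [0, 0, 0]
Echelon form has 2 nonzero rows, so rank(A) = 2.
Each nonzero row contributes one pivot column: 2 pivot columns.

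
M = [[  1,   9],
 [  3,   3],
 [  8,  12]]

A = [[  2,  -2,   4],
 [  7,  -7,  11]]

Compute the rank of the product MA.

First compute MA:
[[ 65, -65, 103],
 [ 27, -27,  45],
 [100, -100, 164]]
Now row reduce the product.
R2 ← R2 − (27/65)·R1: [0, 0, 144/65]
R3 ← R3 − (20/13)·R1: [0, 0, 72/13]
R3 ← R3 − (5/2)·R2: [0, 0, 0]
2 nonzero rows, so rank(MA) = 2.

2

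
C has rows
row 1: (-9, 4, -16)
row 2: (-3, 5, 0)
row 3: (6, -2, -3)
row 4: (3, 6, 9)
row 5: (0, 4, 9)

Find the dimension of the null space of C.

0

Row reduce to echelon form.
R2 ← R2 − (1/3)·R1: [0, 11/3, 16/3]
R3 ← R3 + (2/3)·R1: [0, 2/3, -41/3]
R4 ← R4 + (1/3)·R1: [0, 22/3, 11/3]
R3 ← R3 − (2/11)·R2: [0, 0, -161/11]
R4 ← R4 − (2)·R2: [0, 0, -7]
R5 ← R5 − (12/11)·R2: [0, 0, 35/11]
R4 ← R4 − (11/23)·R3: [0, 0, 0]
R5 ← R5 + (5/23)·R3: [0, 0, 0]
3 nonzero rows, so rank(C) = 3.
C has 3 columns; by rank–nullity, nullity = 3 − 3 = 0.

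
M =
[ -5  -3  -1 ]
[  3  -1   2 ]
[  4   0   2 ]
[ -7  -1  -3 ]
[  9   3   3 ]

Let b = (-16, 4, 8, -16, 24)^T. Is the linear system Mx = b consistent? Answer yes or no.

yes

Row reduce the augmented matrix [M | b].
R2 ← R2 + (3/5)·R1: [0, -14/5, 7/5, -28/5]
R3 ← R3 + (4/5)·R1: [0, -12/5, 6/5, -24/5]
R4 ← R4 − (7/5)·R1: [0, 16/5, -8/5, 32/5]
R5 ← R5 + (9/5)·R1: [0, -12/5, 6/5, -24/5]
R3 ← R3 − (6/7)·R2: [0, 0, 0, 0]
R4 ← R4 + (8/7)·R2: [0, 0, 0, 0]
R5 ← R5 − (6/7)·R2: [0, 0, 0, 0]
The echelon form has 2 nonzero rows, and every pivot lies in the first 3 columns, so rank(M) = rank([M|b]) = 2.
The system is consistent.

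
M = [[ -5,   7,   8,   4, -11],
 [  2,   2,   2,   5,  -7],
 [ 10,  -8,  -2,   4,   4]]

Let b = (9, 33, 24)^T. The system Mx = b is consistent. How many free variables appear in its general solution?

Row reduce the augmented matrix [M | b].
R2 ← R2 + (2/5)·R1: [0, 24/5, 26/5, 33/5, -57/5, 183/5]
R3 ← R3 + (2)·R1: [0, 6, 14, 12, -18, 42]
R3 ← R3 − (5/4)·R2: [0, 0, 15/2, 15/4, -15/4, -15/4]
The echelon form has 3 nonzero rows, and every pivot lies in the first 5 columns, so rank(M) = rank([M|b]) = 3.
The system is consistent.
Free variables = (unknowns) − (rank) = 5 − 3 = 2.

2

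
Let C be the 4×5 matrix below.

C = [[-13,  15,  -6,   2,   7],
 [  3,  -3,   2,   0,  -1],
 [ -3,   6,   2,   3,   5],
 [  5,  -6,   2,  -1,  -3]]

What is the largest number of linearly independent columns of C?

2

Row reduce to echelon form.
R2 ← R2 + (3/13)·R1: [0, 6/13, 8/13, 6/13, 8/13]
R3 ← R3 − (3/13)·R1: [0, 33/13, 44/13, 33/13, 44/13]
R4 ← R4 + (5/13)·R1: [0, -3/13, -4/13, -3/13, -4/13]
R3 ← R3 − (11/2)·R2: [0, 0, 0, 0, 0]
R4 ← R4 + (1/2)·R2: [0, 0, 0, 0, 0]
Echelon form has 2 nonzero rows, so rank(C) = 2.
The rank gives the maximum number of linearly independent columns: 2.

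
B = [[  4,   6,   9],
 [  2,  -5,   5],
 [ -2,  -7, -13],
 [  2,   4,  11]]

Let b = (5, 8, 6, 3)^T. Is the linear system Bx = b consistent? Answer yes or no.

Row reduce the augmented matrix [B | b].
R2 ← R2 − (1/2)·R1: [0, -8, 1/2, 11/2]
R3 ← R3 + (1/2)·R1: [0, -4, -17/2, 17/2]
R4 ← R4 − (1/2)·R1: [0, 1, 13/2, 1/2]
R3 ← R3 − (1/2)·R2: [0, 0, -35/4, 23/4]
R4 ← R4 + (1/8)·R2: [0, 0, 105/16, 19/16]
R4 ← R4 + (3/4)·R3: [0, 0, 0, 11/2]
The echelon form has 4 nonzero rows; the last pivot sits in the augmented column, so rank(B) = 3 but rank([B|b]) = 4.
Since the ranks differ, the system is inconsistent.

no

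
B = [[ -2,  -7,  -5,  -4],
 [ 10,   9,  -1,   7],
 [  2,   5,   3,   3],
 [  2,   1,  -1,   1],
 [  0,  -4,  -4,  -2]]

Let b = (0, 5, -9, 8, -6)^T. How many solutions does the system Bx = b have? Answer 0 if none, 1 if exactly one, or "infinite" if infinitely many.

Row reduce the augmented matrix [B | b].
R2 ← R2 + (5)·R1: [0, -26, -26, -13, 5]
R3 ← R3 + R1: [0, -2, -2, -1, -9]
R4 ← R4 + R1: [0, -6, -6, -3, 8]
R3 ← R3 − (1/13)·R2: [0, 0, 0, 0, -122/13]
R4 ← R4 − (3/13)·R2: [0, 0, 0, 0, 89/13]
R5 ← R5 − (2/13)·R2: [0, 0, 0, 0, -88/13]
R4 ← R4 + (89/122)·R3: [0, 0, 0, 0, 0]
R5 ← R5 − (44/61)·R3: [0, 0, 0, 0, 0]
The echelon form has 3 nonzero rows; the last pivot sits in the augmented column, so rank(B) = 2 but rank([B|b]) = 3.
Since the ranks differ, the system is inconsistent.
It has no solutions.

0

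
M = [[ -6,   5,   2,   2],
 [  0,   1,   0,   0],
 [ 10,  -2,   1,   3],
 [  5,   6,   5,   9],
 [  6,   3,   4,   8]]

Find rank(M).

Row reduce to echelon form.
R3 ← R3 + (5/3)·R1: [0, 19/3, 13/3, 19/3]
R4 ← R4 + (5/6)·R1: [0, 61/6, 20/3, 32/3]
R5 ← R5 + R1: [0, 8, 6, 10]
R3 ← R3 − (19/3)·R2: [0, 0, 13/3, 19/3]
R4 ← R4 − (61/6)·R2: [0, 0, 20/3, 32/3]
R5 ← R5 − (8)·R2: [0, 0, 6, 10]
R4 ← R4 − (20/13)·R3: [0, 0, 0, 12/13]
R5 ← R5 − (18/13)·R3: [0, 0, 0, 16/13]
R5 ← R5 − (4/3)·R4: [0, 0, 0, 0]
Echelon form has 4 nonzero rows, so rank(M) = 4.

4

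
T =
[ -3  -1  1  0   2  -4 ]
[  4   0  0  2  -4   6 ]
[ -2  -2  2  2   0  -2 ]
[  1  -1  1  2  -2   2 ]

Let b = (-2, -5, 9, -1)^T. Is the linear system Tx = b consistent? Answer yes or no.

no

Row reduce the augmented matrix [T | b].
R2 ← R2 + (4/3)·R1: [0, -4/3, 4/3, 2, -4/3, 2/3, -23/3]
R3 ← R3 − (2/3)·R1: [0, -4/3, 4/3, 2, -4/3, 2/3, 31/3]
R4 ← R4 + (1/3)·R1: [0, -4/3, 4/3, 2, -4/3, 2/3, -5/3]
R3 ← R3 − R2: [0, 0, 0, 0, 0, 0, 18]
R4 ← R4 − R2: [0, 0, 0, 0, 0, 0, 6]
R4 ← R4 − (1/3)·R3: [0, 0, 0, 0, 0, 0, 0]
The echelon form has 3 nonzero rows; the last pivot sits in the augmented column, so rank(T) = 2 but rank([T|b]) = 3.
Since the ranks differ, the system is inconsistent.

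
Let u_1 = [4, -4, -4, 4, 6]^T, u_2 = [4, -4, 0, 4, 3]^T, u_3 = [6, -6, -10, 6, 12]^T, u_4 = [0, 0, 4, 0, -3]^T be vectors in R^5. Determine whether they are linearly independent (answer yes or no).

Form the matrix with these vectors as rows and row reduce.
R2 ← R2 − R1: [0, 0, 4, 0, -3]
R3 ← R3 − (3/2)·R1: [0, 0, -4, 0, 3]
R3 ← R3 + R2: [0, 0, 0, 0, 0]
R4 ← R4 − R2: [0, 0, 0, 0, 0]
2 nonzero rows, so the 4 vectors span a space of dimension 2.
Since 2 < 4, the vectors are linearly dependent.

no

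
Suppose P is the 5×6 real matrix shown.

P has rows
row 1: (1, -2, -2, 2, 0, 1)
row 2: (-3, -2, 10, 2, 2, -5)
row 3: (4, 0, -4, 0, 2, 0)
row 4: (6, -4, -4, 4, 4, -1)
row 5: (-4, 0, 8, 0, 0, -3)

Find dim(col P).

Row reduce to echelon form.
R2 ← R2 + (3)·R1: [0, -8, 4, 8, 2, -2]
R3 ← R3 − (4)·R1: [0, 8, 4, -8, 2, -4]
R4 ← R4 − (6)·R1: [0, 8, 8, -8, 4, -7]
R5 ← R5 + (4)·R1: [0, -8, 0, 8, 0, 1]
R3 ← R3 + R2: [0, 0, 8, 0, 4, -6]
R4 ← R4 + R2: [0, 0, 12, 0, 6, -9]
R5 ← R5 − R2: [0, 0, -4, 0, -2, 3]
R4 ← R4 − (3/2)·R3: [0, 0, 0, 0, 0, 0]
R5 ← R5 + (1/2)·R3: [0, 0, 0, 0, 0, 0]
Echelon form has 3 nonzero rows, so rank(P) = 3.
The column space has dimension equal to the rank: 3.

3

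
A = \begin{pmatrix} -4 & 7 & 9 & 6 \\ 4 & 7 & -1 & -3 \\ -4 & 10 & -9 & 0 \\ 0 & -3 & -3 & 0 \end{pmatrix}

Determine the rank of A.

Row reduce to echelon form.
R2 ← R2 + R1: [0, 14, 8, 3]
R3 ← R3 − R1: [0, 3, -18, -6]
R3 ← R3 − (3/14)·R2: [0, 0, -138/7, -93/14]
R4 ← R4 + (3/14)·R2: [0, 0, -9/7, 9/14]
R4 ← R4 − (3/46)·R3: [0, 0, 0, 99/92]
Echelon form has 4 nonzero rows, so rank(A) = 4.

4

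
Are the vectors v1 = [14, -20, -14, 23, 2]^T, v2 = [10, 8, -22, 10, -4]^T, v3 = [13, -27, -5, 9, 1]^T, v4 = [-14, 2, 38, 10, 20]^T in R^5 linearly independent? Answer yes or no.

Form the matrix with these vectors as rows and row reduce.
R2 ← R2 − (5/7)·R1: [0, 156/7, -12, -45/7, -38/7]
R3 ← R3 − (13/14)·R1: [0, -59/7, 8, -173/14, -6/7]
R4 ← R4 + R1: [0, -18, 24, 33, 22]
R3 ← R3 + (59/156)·R2: [0, 0, 45/13, -769/52, -227/78]
R4 ← R4 + (21/26)·R2: [0, 0, 186/13, 723/26, 229/13]
R4 ← R4 − (62/15)·R3: [0, 0, 0, 1334/15, 1334/45]
4 nonzero rows, so the 4 vectors span a space of dimension 4.
Since 4 = 4, the vectors are linearly independent.

yes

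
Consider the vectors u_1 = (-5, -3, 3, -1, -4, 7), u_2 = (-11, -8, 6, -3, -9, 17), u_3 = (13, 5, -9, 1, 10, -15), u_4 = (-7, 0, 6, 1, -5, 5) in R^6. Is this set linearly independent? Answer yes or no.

Form the matrix with these vectors as rows and row reduce.
R2 ← R2 − (11/5)·R1: [0, -7/5, -3/5, -4/5, -1/5, 8/5]
R3 ← R3 + (13/5)·R1: [0, -14/5, -6/5, -8/5, -2/5, 16/5]
R4 ← R4 − (7/5)·R1: [0, 21/5, 9/5, 12/5, 3/5, -24/5]
R3 ← R3 − (2)·R2: [0, 0, 0, 0, 0, 0]
R4 ← R4 + (3)·R2: [0, 0, 0, 0, 0, 0]
2 nonzero rows, so the 4 vectors span a space of dimension 2.
Since 2 < 4, the vectors are linearly dependent.

no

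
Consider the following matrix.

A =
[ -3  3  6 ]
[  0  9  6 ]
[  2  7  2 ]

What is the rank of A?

Row reduce to echelon form.
R3 ← R3 + (2/3)·R1: [0, 9, 6]
R3 ← R3 − R2: [0, 0, 0]
Echelon form has 2 nonzero rows, so rank(A) = 2.

2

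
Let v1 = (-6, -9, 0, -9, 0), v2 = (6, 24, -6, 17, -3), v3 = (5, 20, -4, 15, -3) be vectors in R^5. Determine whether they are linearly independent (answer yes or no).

yes

Form the matrix with these vectors as rows and row reduce.
R2 ← R2 + R1: [0, 15, -6, 8, -3]
R3 ← R3 + (5/6)·R1: [0, 25/2, -4, 15/2, -3]
R3 ← R3 − (5/6)·R2: [0, 0, 1, 5/6, -1/2]
3 nonzero rows, so the 3 vectors span a space of dimension 3.
Since 3 = 3, the vectors are linearly independent.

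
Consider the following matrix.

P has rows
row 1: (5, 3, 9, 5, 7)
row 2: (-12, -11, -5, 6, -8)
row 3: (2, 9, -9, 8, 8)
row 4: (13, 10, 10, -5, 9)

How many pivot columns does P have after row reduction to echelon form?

3

Row reduce to echelon form.
R2 ← R2 + (12/5)·R1: [0, -19/5, 83/5, 18, 44/5]
R3 ← R3 − (2/5)·R1: [0, 39/5, -63/5, 6, 26/5]
R4 ← R4 − (13/5)·R1: [0, 11/5, -67/5, -18, -46/5]
R3 ← R3 + (39/19)·R2: [0, 0, 408/19, 816/19, 442/19]
R4 ← R4 + (11/19)·R2: [0, 0, -72/19, -144/19, -78/19]
R4 ← R4 + (3/17)·R3: [0, 0, 0, 0, 0]
Echelon form has 3 nonzero rows, so rank(P) = 3.
Each nonzero row contributes one pivot column: 3 pivot columns.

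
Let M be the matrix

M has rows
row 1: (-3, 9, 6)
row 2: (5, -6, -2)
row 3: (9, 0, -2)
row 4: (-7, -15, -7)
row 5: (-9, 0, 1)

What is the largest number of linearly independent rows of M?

3

Row reduce to echelon form.
R2 ← R2 + (5/3)·R1: [0, 9, 8]
R3 ← R3 + (3)·R1: [0, 27, 16]
R4 ← R4 − (7/3)·R1: [0, -36, -21]
R5 ← R5 − (3)·R1: [0, -27, -17]
R3 ← R3 − (3)·R2: [0, 0, -8]
R4 ← R4 + (4)·R2: [0, 0, 11]
R5 ← R5 + (3)·R2: [0, 0, 7]
R4 ← R4 + (11/8)·R3: [0, 0, 0]
R5 ← R5 + (7/8)·R3: [0, 0, 0]
Echelon form has 3 nonzero rows, so rank(M) = 3.
The rank gives the maximum number of linearly independent rows: 3.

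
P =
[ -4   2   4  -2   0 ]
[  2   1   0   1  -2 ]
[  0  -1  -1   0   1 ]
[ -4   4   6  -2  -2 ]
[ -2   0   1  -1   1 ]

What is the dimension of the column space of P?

2

Row reduce to echelon form.
R2 ← R2 + (1/2)·R1: [0, 2, 2, 0, -2]
R4 ← R4 − R1: [0, 2, 2, 0, -2]
R5 ← R5 − (1/2)·R1: [0, -1, -1, 0, 1]
R3 ← R3 + (1/2)·R2: [0, 0, 0, 0, 0]
R4 ← R4 − R2: [0, 0, 0, 0, 0]
R5 ← R5 + (1/2)·R2: [0, 0, 0, 0, 0]
Echelon form has 2 nonzero rows, so rank(P) = 2.
The column space has dimension equal to the rank: 2.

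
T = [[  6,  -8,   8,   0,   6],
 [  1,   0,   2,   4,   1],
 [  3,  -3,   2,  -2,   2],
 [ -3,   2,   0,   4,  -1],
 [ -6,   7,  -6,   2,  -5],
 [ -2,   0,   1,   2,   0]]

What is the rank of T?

Row reduce to echelon form.
R2 ← R2 − (1/6)·R1: [0, 4/3, 2/3, 4, 0]
R3 ← R3 − (1/2)·R1: [0, 1, -2, -2, -1]
R4 ← R4 + (1/2)·R1: [0, -2, 4, 4, 2]
R5 ← R5 + R1: [0, -1, 2, 2, 1]
R6 ← R6 + (1/3)·R1: [0, -8/3, 11/3, 2, 2]
R3 ← R3 − (3/4)·R2: [0, 0, -5/2, -5, -1]
R4 ← R4 + (3/2)·R2: [0, 0, 5, 10, 2]
R5 ← R5 + (3/4)·R2: [0, 0, 5/2, 5, 1]
R6 ← R6 + (2)·R2: [0, 0, 5, 10, 2]
R4 ← R4 + (2)·R3: [0, 0, 0, 0, 0]
R5 ← R5 + R3: [0, 0, 0, 0, 0]
R6 ← R6 + (2)·R3: [0, 0, 0, 0, 0]
Echelon form has 3 nonzero rows, so rank(T) = 3.

3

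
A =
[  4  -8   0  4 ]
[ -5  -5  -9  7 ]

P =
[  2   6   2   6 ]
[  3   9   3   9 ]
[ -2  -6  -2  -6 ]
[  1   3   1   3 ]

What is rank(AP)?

1

First compute AP:
[[-12, -36, -12, -36],
 [  0,   0,   0,   0]]
Now row reduce the product.
1 nonzero row, so rank(AP) = 1.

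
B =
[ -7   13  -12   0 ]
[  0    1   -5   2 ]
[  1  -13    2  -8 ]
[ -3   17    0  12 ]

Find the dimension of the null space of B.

0

Row reduce to echelon form.
R3 ← R3 + (1/7)·R1: [0, -78/7, 2/7, -8]
R4 ← R4 − (3/7)·R1: [0, 80/7, 36/7, 12]
R3 ← R3 + (78/7)·R2: [0, 0, -388/7, 100/7]
R4 ← R4 − (80/7)·R2: [0, 0, 436/7, -76/7]
R4 ← R4 + (109/97)·R3: [0, 0, 0, 504/97]
4 nonzero rows, so rank(B) = 4.
B has 4 columns; by rank–nullity, nullity = 4 − 4 = 0.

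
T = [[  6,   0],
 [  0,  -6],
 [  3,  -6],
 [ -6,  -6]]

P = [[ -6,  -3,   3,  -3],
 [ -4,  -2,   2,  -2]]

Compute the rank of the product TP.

1

First compute TP:
[[-36, -18,  18, -18],
 [ 24,  12, -12,  12],
 [  6,   3,  -3,   3],
 [ 60,  30, -30,  30]]
Now row reduce the product.
R2 ← R2 + (2/3)·R1: [0, 0, 0, 0]
R3 ← R3 + (1/6)·R1: [0, 0, 0, 0]
R4 ← R4 + (5/3)·R1: [0, 0, 0, 0]
1 nonzero row, so rank(TP) = 1.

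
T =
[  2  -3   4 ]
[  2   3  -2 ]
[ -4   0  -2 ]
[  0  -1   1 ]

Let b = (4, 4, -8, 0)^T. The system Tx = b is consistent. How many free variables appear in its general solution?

Row reduce the augmented matrix [T | b].
R2 ← R2 − R1: [0, 6, -6, 0]
R3 ← R3 + (2)·R1: [0, -6, 6, 0]
R3 ← R3 + R2: [0, 0, 0, 0]
R4 ← R4 + (1/6)·R2: [0, 0, 0, 0]
The echelon form has 2 nonzero rows, and every pivot lies in the first 3 columns, so rank(T) = rank([T|b]) = 2.
The system is consistent.
Free variables = (unknowns) − (rank) = 3 − 2 = 1.

1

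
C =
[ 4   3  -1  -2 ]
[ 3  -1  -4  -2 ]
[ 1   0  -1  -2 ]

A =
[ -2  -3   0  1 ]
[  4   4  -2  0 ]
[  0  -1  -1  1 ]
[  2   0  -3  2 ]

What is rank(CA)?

2

First compute CA:
[[  0,   1,   1,  -1],
 [-14,  -9,  12,  -5],
 [ -6,  -2,   7,  -4]]
Now row reduce the product.
Swap R1 ↔ R2
R3 ← R3 − (3/7)·R1: [0, 13/7, 13/7, -13/7]
R3 ← R3 − (13/7)·R2: [0, 0, 0, 0]
2 nonzero rows, so rank(CA) = 2.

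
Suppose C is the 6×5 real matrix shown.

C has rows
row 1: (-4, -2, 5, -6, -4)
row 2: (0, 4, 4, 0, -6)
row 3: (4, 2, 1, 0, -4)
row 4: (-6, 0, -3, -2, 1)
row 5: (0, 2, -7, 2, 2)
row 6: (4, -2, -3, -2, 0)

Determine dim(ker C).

1

Row reduce to echelon form.
R3 ← R3 + R1: [0, 0, 6, -6, -8]
R4 ← R4 − (3/2)·R1: [0, 3, -21/2, 7, 7]
R6 ← R6 + R1: [0, -4, 2, -8, -4]
R4 ← R4 − (3/4)·R2: [0, 0, -27/2, 7, 23/2]
R5 ← R5 − (1/2)·R2: [0, 0, -9, 2, 5]
R6 ← R6 + R2: [0, 0, 6, -8, -10]
R4 ← R4 + (9/4)·R3: [0, 0, 0, -13/2, -13/2]
R5 ← R5 + (3/2)·R3: [0, 0, 0, -7, -7]
R6 ← R6 − R3: [0, 0, 0, -2, -2]
R5 ← R5 − (14/13)·R4: [0, 0, 0, 0, 0]
R6 ← R6 − (4/13)·R4: [0, 0, 0, 0, 0]
4 nonzero rows, so rank(C) = 4.
C has 5 columns; by rank–nullity, nullity = 5 − 4 = 1.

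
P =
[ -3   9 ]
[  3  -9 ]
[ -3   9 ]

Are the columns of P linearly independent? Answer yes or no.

Row reduce P to echelon form.
R2 ← R2 + R1: [0, 0]
R3 ← R3 − R1: [0, 0]
1 pivot among 2 columns.
Only 1 < 2 pivot columns, so the columns are linearly dependent.

no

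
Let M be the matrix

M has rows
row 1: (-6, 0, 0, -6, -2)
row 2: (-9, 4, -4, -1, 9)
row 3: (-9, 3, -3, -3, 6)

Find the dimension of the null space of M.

Row reduce to echelon form.
R2 ← R2 − (3/2)·R1: [0, 4, -4, 8, 12]
R3 ← R3 − (3/2)·R1: [0, 3, -3, 6, 9]
R3 ← R3 − (3/4)·R2: [0, 0, 0, 0, 0]
2 nonzero rows, so rank(M) = 2.
M has 5 columns; by rank–nullity, nullity = 5 − 2 = 3.

3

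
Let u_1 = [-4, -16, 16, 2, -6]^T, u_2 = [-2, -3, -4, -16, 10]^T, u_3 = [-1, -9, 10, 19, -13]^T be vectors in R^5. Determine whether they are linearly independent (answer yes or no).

yes

Form the matrix with these vectors as rows and row reduce.
R2 ← R2 − (1/2)·R1: [0, 5, -12, -17, 13]
R3 ← R3 − (1/4)·R1: [0, -5, 6, 37/2, -23/2]
R3 ← R3 + R2: [0, 0, -6, 3/2, 3/2]
3 nonzero rows, so the 3 vectors span a space of dimension 3.
Since 3 = 3, the vectors are linearly independent.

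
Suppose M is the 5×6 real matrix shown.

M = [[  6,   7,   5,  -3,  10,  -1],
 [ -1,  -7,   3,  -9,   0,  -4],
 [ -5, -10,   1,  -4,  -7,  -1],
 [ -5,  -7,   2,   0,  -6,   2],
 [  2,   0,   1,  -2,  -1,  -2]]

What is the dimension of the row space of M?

5

Row reduce to echelon form.
R2 ← R2 + (1/6)·R1: [0, -35/6, 23/6, -19/2, 5/3, -25/6]
R3 ← R3 + (5/6)·R1: [0, -25/6, 31/6, -13/2, 4/3, -11/6]
R4 ← R4 + (5/6)·R1: [0, -7/6, 37/6, -5/2, 7/3, 7/6]
R5 ← R5 − (1/3)·R1: [0, -7/3, -2/3, -1, -13/3, -5/3]
R3 ← R3 − (5/7)·R2: [0, 0, 17/7, 2/7, 1/7, 8/7]
R4 ← R4 − (1/5)·R2: [0, 0, 27/5, -3/5, 2, 2]
R5 ← R5 − (2/5)·R2: [0, 0, -11/5, 14/5, -5, 0]
R4 ← R4 − (189/85)·R3: [0, 0, 0, -21/17, 143/85, -46/85]
R5 ← R5 + (77/85)·R3: [0, 0, 0, 52/17, -414/85, 88/85]
R5 ← R5 + (52/21)·R4: [0, 0, 0, 0, -74/105, -32/105]
Echelon form has 5 nonzero rows, so rank(M) = 5.
The row space has dimension equal to the rank: 5.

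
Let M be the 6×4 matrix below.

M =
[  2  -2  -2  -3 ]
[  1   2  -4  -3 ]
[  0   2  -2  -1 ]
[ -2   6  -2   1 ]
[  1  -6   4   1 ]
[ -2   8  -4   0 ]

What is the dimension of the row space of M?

2

Row reduce to echelon form.
R2 ← R2 − (1/2)·R1: [0, 3, -3, -3/2]
R4 ← R4 + R1: [0, 4, -4, -2]
R5 ← R5 − (1/2)·R1: [0, -5, 5, 5/2]
R6 ← R6 + R1: [0, 6, -6, -3]
R3 ← R3 − (2/3)·R2: [0, 0, 0, 0]
R4 ← R4 − (4/3)·R2: [0, 0, 0, 0]
R5 ← R5 + (5/3)·R2: [0, 0, 0, 0]
R6 ← R6 − (2)·R2: [0, 0, 0, 0]
Echelon form has 2 nonzero rows, so rank(M) = 2.
The row space has dimension equal to the rank: 2.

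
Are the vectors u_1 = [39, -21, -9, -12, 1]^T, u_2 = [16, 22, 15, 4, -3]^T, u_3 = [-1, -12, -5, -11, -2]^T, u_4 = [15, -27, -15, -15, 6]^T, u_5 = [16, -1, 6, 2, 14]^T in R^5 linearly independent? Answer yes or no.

Form the matrix with these vectors as rows and row reduce.
R2 ← R2 − (16/39)·R1: [0, 398/13, 243/13, 116/13, -133/39]
R3 ← R3 + (1/39)·R1: [0, -163/13, -68/13, -147/13, -77/39]
R4 ← R4 − (5/13)·R1: [0, -246/13, -150/13, -135/13, 73/13]
R5 ← R5 − (16/39)·R1: [0, 99/13, 126/13, 90/13, 530/39]
R3 ← R3 + (163/398)·R2: [0, 0, 965/398, -1523/199, -4025/1194]
R4 ← R4 + (123/199)·R2: [0, 0, 3/199, -969/199, 698/199]
R5 ← R5 − (99/398)·R2: [0, 0, 2007/398, 936/199, 17239/1194]
R4 ← R4 − (6/965)·R3: [0, 0, 0, -4653/965, 681/193]
R5 ← R5 − (2007/965)·R3: [0, 0, 0, 19899/965, 12419/579]
R5 ← R5 + (201/47)·R4: [0, 0, 0, 0, 5152/141]
5 nonzero rows, so the 5 vectors span a space of dimension 5.
Since 5 = 5, the vectors are linearly independent.

yes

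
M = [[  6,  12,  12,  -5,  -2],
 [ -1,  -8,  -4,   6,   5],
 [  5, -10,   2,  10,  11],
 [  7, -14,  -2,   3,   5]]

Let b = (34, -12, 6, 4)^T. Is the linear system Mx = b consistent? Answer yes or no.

Row reduce the augmented matrix [M | b].
R2 ← R2 + (1/6)·R1: [0, -6, -2, 31/6, 14/3, -19/3]
R3 ← R3 − (5/6)·R1: [0, -20, -8, 85/6, 38/3, -67/3]
R4 ← R4 − (7/6)·R1: [0, -28, -16, 53/6, 22/3, -107/3]
R3 ← R3 − (10/3)·R2: [0, 0, -4/3, -55/18, -26/9, -11/9]
R4 ← R4 − (14/3)·R2: [0, 0, -20/3, -275/18, -130/9, -55/9]
R4 ← R4 − (5)·R3: [0, 0, 0, 0, 0, 0]
The echelon form has 3 nonzero rows, and every pivot lies in the first 5 columns, so rank(M) = rank([M|b]) = 3.
The system is consistent.

yes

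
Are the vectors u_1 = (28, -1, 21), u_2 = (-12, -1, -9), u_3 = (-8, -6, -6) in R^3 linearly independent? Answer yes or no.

no

Form the matrix with these vectors as rows and row reduce.
R2 ← R2 + (3/7)·R1: [0, -10/7, 0]
R3 ← R3 + (2/7)·R1: [0, -44/7, 0]
R3 ← R3 − (22/5)·R2: [0, 0, 0]
2 nonzero rows, so the 3 vectors span a space of dimension 2.
Since 2 < 3, the vectors are linearly dependent.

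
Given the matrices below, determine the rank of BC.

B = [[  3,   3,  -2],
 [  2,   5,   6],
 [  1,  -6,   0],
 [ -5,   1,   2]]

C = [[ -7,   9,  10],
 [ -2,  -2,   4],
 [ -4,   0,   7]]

2

First compute BC:
[[-19,  21,  28],
 [-48,   8,  82],
 [  5,  21, -14],
 [ 25, -47, -32]]
Now row reduce the product.
R2 ← R2 − (48/19)·R1: [0, -856/19, 214/19]
R3 ← R3 + (5/19)·R1: [0, 504/19, -126/19]
R4 ← R4 + (25/19)·R1: [0, -368/19, 92/19]
R3 ← R3 + (63/107)·R2: [0, 0, 0]
R4 ← R4 − (46/107)·R2: [0, 0, 0]
2 nonzero rows, so rank(BC) = 2.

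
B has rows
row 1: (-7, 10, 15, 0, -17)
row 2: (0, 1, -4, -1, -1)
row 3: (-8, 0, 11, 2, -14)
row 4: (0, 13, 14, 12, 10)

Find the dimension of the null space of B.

Row reduce to echelon form.
R3 ← R3 − (8/7)·R1: [0, -80/7, -43/7, 2, 38/7]
R3 ← R3 + (80/7)·R2: [0, 0, -363/7, -66/7, -6]
R4 ← R4 − (13)·R2: [0, 0, 66, 25, 23]
R4 ← R4 + (14/11)·R3: [0, 0, 0, 13, 169/11]
4 nonzero rows, so rank(B) = 4.
B has 5 columns; by rank–nullity, nullity = 5 − 4 = 1.

1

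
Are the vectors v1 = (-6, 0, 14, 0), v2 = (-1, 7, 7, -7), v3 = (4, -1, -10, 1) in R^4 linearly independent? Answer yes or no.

Form the matrix with these vectors as rows and row reduce.
R2 ← R2 − (1/6)·R1: [0, 7, 14/3, -7]
R3 ← R3 + (2/3)·R1: [0, -1, -2/3, 1]
R3 ← R3 + (1/7)·R2: [0, 0, 0, 0]
2 nonzero rows, so the 3 vectors span a space of dimension 2.
Since 2 < 3, the vectors are linearly dependent.

no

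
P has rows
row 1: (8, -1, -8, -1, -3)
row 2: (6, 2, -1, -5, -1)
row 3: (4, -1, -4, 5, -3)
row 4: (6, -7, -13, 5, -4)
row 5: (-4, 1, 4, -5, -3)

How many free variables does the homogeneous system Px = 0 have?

0

Row reduce to echelon form.
R2 ← R2 − (3/4)·R1: [0, 11/4, 5, -17/4, 5/4]
R3 ← R3 − (1/2)·R1: [0, -1/2, 0, 11/2, -3/2]
R4 ← R4 − (3/4)·R1: [0, -25/4, -7, 23/4, -7/4]
R5 ← R5 + (1/2)·R1: [0, 1/2, 0, -11/2, -9/2]
R3 ← R3 + (2/11)·R2: [0, 0, 10/11, 52/11, -14/11]
R4 ← R4 + (25/11)·R2: [0, 0, 48/11, -43/11, 12/11]
R5 ← R5 − (2/11)·R2: [0, 0, -10/11, -52/11, -52/11]
R4 ← R4 − (24/5)·R3: [0, 0, 0, -133/5, 36/5]
R5 ← R5 + R3: [0, 0, 0, 0, -6]
5 nonzero rows, so rank(P) = 5.
P has 5 columns; by rank–nullity, nullity = 5 − 5 = 0.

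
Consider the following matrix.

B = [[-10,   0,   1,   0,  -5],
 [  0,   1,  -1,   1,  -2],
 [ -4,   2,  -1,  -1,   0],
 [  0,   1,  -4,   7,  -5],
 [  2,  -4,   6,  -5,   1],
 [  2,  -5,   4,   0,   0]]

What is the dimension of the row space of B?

4

Row reduce to echelon form.
R3 ← R3 − (2/5)·R1: [0, 2, -7/5, -1, 2]
R5 ← R5 + (1/5)·R1: [0, -4, 31/5, -5, 0]
R6 ← R6 + (1/5)·R1: [0, -5, 21/5, 0, -1]
R3 ← R3 − (2)·R2: [0, 0, 3/5, -3, 6]
R4 ← R4 − R2: [0, 0, -3, 6, -3]
R5 ← R5 + (4)·R2: [0, 0, 11/5, -1, -8]
R6 ← R6 + (5)·R2: [0, 0, -4/5, 5, -11]
R4 ← R4 + (5)·R3: [0, 0, 0, -9, 27]
R5 ← R5 − (11/3)·R3: [0, 0, 0, 10, -30]
R6 ← R6 + (4/3)·R3: [0, 0, 0, 1, -3]
R5 ← R5 + (10/9)·R4: [0, 0, 0, 0, 0]
R6 ← R6 + (1/9)·R4: [0, 0, 0, 0, 0]
Echelon form has 4 nonzero rows, so rank(B) = 4.
The row space has dimension equal to the rank: 4.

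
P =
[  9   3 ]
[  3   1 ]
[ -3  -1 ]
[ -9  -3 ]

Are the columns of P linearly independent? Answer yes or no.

no

Row reduce P to echelon form.
R2 ← R2 − (1/3)·R1: [0, 0]
R3 ← R3 + (1/3)·R1: [0, 0]
R4 ← R4 + R1: [0, 0]
1 pivot among 2 columns.
Only 1 < 2 pivot columns, so the columns are linearly dependent.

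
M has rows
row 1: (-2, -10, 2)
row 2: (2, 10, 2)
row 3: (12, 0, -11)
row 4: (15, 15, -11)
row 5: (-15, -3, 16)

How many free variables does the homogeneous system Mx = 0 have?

0

Row reduce to echelon form.
R2 ← R2 + R1: [0, 0, 4]
R3 ← R3 + (6)·R1: [0, -60, 1]
R4 ← R4 + (15/2)·R1: [0, -60, 4]
R5 ← R5 − (15/2)·R1: [0, 72, 1]
Swap R2 ↔ R3
R4 ← R4 − R2: [0, 0, 3]
R5 ← R5 + (6/5)·R2: [0, 0, 11/5]
R4 ← R4 − (3/4)·R3: [0, 0, 0]
R5 ← R5 − (11/20)·R3: [0, 0, 0]
3 nonzero rows, so rank(M) = 3.
M has 3 columns; by rank–nullity, nullity = 3 − 3 = 0.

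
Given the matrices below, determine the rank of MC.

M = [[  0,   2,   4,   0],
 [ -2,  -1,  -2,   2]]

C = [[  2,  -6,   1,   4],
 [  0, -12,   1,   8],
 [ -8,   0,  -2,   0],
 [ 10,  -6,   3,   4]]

First compute MC:
[[-32, -24,  -6,  16],
 [ 32,  12,   7,  -8]]
Now row reduce the product.
R2 ← R2 + R1: [0, -12, 1, 8]
2 nonzero rows, so rank(MC) = 2.

2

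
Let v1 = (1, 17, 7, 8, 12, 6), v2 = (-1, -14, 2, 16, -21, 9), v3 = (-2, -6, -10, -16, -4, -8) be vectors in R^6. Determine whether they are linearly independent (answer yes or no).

yes

Form the matrix with these vectors as rows and row reduce.
R2 ← R2 + R1: [0, 3, 9, 24, -9, 15]
R3 ← R3 + (2)·R1: [0, 28, 4, 0, 20, 4]
R3 ← R3 − (28/3)·R2: [0, 0, -80, -224, 104, -136]
3 nonzero rows, so the 3 vectors span a space of dimension 3.
Since 3 = 3, the vectors are linearly independent.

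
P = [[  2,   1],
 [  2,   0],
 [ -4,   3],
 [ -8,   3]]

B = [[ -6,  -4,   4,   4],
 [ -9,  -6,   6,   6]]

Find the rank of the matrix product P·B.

1

First compute PB:
[[-21, -14,  14,  14],
 [-12,  -8,   8,   8],
 [ -3,  -2,   2,   2],
 [ 21,  14, -14, -14]]
Now row reduce the product.
R2 ← R2 − (4/7)·R1: [0, 0, 0, 0]
R3 ← R3 − (1/7)·R1: [0, 0, 0, 0]
R4 ← R4 + R1: [0, 0, 0, 0]
1 nonzero row, so rank(PB) = 1.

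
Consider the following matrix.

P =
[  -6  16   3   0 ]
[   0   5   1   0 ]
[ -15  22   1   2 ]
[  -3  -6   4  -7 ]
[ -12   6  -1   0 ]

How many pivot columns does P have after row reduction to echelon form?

4

Row reduce to echelon form.
R3 ← R3 − (5/2)·R1: [0, -18, -13/2, 2]
R4 ← R4 − (1/2)·R1: [0, -14, 5/2, -7]
R5 ← R5 − (2)·R1: [0, -26, -7, 0]
R3 ← R3 + (18/5)·R2: [0, 0, -29/10, 2]
R4 ← R4 + (14/5)·R2: [0, 0, 53/10, -7]
R5 ← R5 + (26/5)·R2: [0, 0, -9/5, 0]
R4 ← R4 + (53/29)·R3: [0, 0, 0, -97/29]
R5 ← R5 − (18/29)·R3: [0, 0, 0, -36/29]
R5 ← R5 − (36/97)·R4: [0, 0, 0, 0]
Echelon form has 4 nonzero rows, so rank(P) = 4.
Each nonzero row contributes one pivot column: 4 pivot columns.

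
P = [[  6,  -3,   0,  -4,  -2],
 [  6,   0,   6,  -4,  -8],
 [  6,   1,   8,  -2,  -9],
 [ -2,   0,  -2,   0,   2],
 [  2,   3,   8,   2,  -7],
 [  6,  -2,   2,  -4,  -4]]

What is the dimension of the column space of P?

Row reduce to echelon form.
R2 ← R2 − R1: [0, 3, 6, 0, -6]
R3 ← R3 − R1: [0, 4, 8, 2, -7]
R4 ← R4 + (1/3)·R1: [0, -1, -2, -4/3, 4/3]
R5 ← R5 − (1/3)·R1: [0, 4, 8, 10/3, -19/3]
R6 ← R6 − R1: [0, 1, 2, 0, -2]
R3 ← R3 − (4/3)·R2: [0, 0, 0, 2, 1]
R4 ← R4 + (1/3)·R2: [0, 0, 0, -4/3, -2/3]
R5 ← R5 − (4/3)·R2: [0, 0, 0, 10/3, 5/3]
R6 ← R6 − (1/3)·R2: [0, 0, 0, 0, 0]
R4 ← R4 + (2/3)·R3: [0, 0, 0, 0, 0]
R5 ← R5 − (5/3)·R3: [0, 0, 0, 0, 0]
Echelon form has 3 nonzero rows, so rank(P) = 3.
The column space has dimension equal to the rank: 3.

3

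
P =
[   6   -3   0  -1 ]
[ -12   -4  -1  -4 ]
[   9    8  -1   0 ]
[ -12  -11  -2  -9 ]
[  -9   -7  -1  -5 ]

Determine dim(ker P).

Row reduce to echelon form.
R2 ← R2 + (2)·R1: [0, -10, -1, -6]
R3 ← R3 − (3/2)·R1: [0, 25/2, -1, 3/2]
R4 ← R4 + (2)·R1: [0, -17, -2, -11]
R5 ← R5 + (3/2)·R1: [0, -23/2, -1, -13/2]
R3 ← R3 + (5/4)·R2: [0, 0, -9/4, -6]
R4 ← R4 − (17/10)·R2: [0, 0, -3/10, -4/5]
R5 ← R5 − (23/20)·R2: [0, 0, 3/20, 2/5]
R4 ← R4 − (2/15)·R3: [0, 0, 0, 0]
R5 ← R5 + (1/15)·R3: [0, 0, 0, 0]
3 nonzero rows, so rank(P) = 3.
P has 4 columns; by rank–nullity, nullity = 4 − 3 = 1.

1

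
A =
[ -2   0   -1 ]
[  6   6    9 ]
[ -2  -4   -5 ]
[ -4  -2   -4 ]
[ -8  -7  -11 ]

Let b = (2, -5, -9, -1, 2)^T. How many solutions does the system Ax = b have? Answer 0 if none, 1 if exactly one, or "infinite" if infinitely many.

Row reduce the augmented matrix [A | b].
R2 ← R2 + (3)·R1: [0, 6, 6, 1]
R3 ← R3 − R1: [0, -4, -4, -11]
R4 ← R4 − (2)·R1: [0, -2, -2, -5]
R5 ← R5 − (4)·R1: [0, -7, -7, -6]
R3 ← R3 + (2/3)·R2: [0, 0, 0, -31/3]
R4 ← R4 + (1/3)·R2: [0, 0, 0, -14/3]
R5 ← R5 + (7/6)·R2: [0, 0, 0, -29/6]
R4 ← R4 − (14/31)·R3: [0, 0, 0, 0]
R5 ← R5 − (29/62)·R3: [0, 0, 0, 0]
The echelon form has 3 nonzero rows; the last pivot sits in the augmented column, so rank(A) = 2 but rank([A|b]) = 3.
Since the ranks differ, the system is inconsistent.
It has no solutions.

0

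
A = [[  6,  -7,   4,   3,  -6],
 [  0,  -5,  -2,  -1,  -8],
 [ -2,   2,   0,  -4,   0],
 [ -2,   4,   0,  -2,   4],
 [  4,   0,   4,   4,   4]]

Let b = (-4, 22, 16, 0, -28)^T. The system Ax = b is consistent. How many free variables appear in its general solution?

2

Row reduce the augmented matrix [A | b].
R3 ← R3 + (1/3)·R1: [0, -1/3, 4/3, -3, -2, 44/3]
R4 ← R4 + (1/3)·R1: [0, 5/3, 4/3, -1, 2, -4/3]
R5 ← R5 − (2/3)·R1: [0, 14/3, 4/3, 2, 8, -76/3]
R3 ← R3 − (1/15)·R2: [0, 0, 22/15, -44/15, -22/15, 66/5]
R4 ← R4 + (1/3)·R2: [0, 0, 2/3, -4/3, -2/3, 6]
R5 ← R5 + (14/15)·R2: [0, 0, -8/15, 16/15, 8/15, -24/5]
R4 ← R4 − (5/11)·R3: [0, 0, 0, 0, 0, 0]
R5 ← R5 + (4/11)·R3: [0, 0, 0, 0, 0, 0]
The echelon form has 3 nonzero rows, and every pivot lies in the first 5 columns, so rank(A) = rank([A|b]) = 3.
The system is consistent.
Free variables = (unknowns) − (rank) = 5 − 3 = 2.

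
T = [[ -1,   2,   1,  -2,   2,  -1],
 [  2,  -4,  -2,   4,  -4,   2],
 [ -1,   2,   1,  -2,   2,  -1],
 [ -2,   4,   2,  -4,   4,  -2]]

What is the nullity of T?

5

Row reduce to echelon form.
R2 ← R2 + (2)·R1: [0, 0, 0, 0, 0, 0]
R3 ← R3 − R1: [0, 0, 0, 0, 0, 0]
R4 ← R4 − (2)·R1: [0, 0, 0, 0, 0, 0]
1 nonzero row, so rank(T) = 1.
T has 6 columns; by rank–nullity, nullity = 6 − 1 = 5.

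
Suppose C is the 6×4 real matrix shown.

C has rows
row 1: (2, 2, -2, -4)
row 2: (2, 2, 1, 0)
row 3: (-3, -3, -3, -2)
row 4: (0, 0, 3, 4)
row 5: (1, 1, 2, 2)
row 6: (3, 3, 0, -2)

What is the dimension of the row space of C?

Row reduce to echelon form.
R2 ← R2 − R1: [0, 0, 3, 4]
R3 ← R3 + (3/2)·R1: [0, 0, -6, -8]
R5 ← R5 − (1/2)·R1: [0, 0, 3, 4]
R6 ← R6 − (3/2)·R1: [0, 0, 3, 4]
R3 ← R3 + (2)·R2: [0, 0, 0, 0]
R4 ← R4 − R2: [0, 0, 0, 0]
R5 ← R5 − R2: [0, 0, 0, 0]
R6 ← R6 − R2: [0, 0, 0, 0]
Echelon form has 2 nonzero rows, so rank(C) = 2.
The row space has dimension equal to the rank: 2.

2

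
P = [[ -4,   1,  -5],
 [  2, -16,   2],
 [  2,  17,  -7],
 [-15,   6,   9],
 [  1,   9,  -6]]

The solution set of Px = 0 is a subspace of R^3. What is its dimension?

Row reduce to echelon form.
R2 ← R2 + (1/2)·R1: [0, -31/2, -1/2]
R3 ← R3 + (1/2)·R1: [0, 35/2, -19/2]
R4 ← R4 − (15/4)·R1: [0, 9/4, 111/4]
R5 ← R5 + (1/4)·R1: [0, 37/4, -29/4]
R3 ← R3 + (35/31)·R2: [0, 0, -312/31]
R4 ← R4 + (9/62)·R2: [0, 0, 858/31]
R5 ← R5 + (37/62)·R2: [0, 0, -234/31]
R4 ← R4 + (11/4)·R3: [0, 0, 0]
R5 ← R5 − (3/4)·R3: [0, 0, 0]
3 nonzero rows, so rank(P) = 3.
P has 3 columns; by rank–nullity, nullity = 3 − 3 = 0.

0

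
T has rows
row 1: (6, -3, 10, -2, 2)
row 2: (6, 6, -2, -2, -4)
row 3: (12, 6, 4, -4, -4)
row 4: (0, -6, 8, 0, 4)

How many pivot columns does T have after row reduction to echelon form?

Row reduce to echelon form.
R2 ← R2 − R1: [0, 9, -12, 0, -6]
R3 ← R3 − (2)·R1: [0, 12, -16, 0, -8]
R3 ← R3 − (4/3)·R2: [0, 0, 0, 0, 0]
R4 ← R4 + (2/3)·R2: [0, 0, 0, 0, 0]
Echelon form has 2 nonzero rows, so rank(T) = 2.
Each nonzero row contributes one pivot column: 2 pivot columns.

2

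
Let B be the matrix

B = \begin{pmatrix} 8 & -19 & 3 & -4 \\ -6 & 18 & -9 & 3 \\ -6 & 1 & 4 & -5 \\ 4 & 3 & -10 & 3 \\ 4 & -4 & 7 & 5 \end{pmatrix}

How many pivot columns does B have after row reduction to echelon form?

3

Row reduce to echelon form.
R2 ← R2 + (3/4)·R1: [0, 15/4, -27/4, 0]
R3 ← R3 + (3/4)·R1: [0, -53/4, 25/4, -8]
R4 ← R4 − (1/2)·R1: [0, 25/2, -23/2, 5]
R5 ← R5 − (1/2)·R1: [0, 11/2, 11/2, 7]
R3 ← R3 + (53/15)·R2: [0, 0, -88/5, -8]
R4 ← R4 − (10/3)·R2: [0, 0, 11, 5]
R5 ← R5 − (22/15)·R2: [0, 0, 77/5, 7]
R4 ← R4 + (5/8)·R3: [0, 0, 0, 0]
R5 ← R5 + (7/8)·R3: [0, 0, 0, 0]
Echelon form has 3 nonzero rows, so rank(B) = 3.
Each nonzero row contributes one pivot column: 3 pivot columns.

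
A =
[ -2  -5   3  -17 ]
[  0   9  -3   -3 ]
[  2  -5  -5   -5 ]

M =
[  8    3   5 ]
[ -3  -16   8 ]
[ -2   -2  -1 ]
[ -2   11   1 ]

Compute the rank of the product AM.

First compute AM:
[[ 27, -119, -70],
 [-15, -171,  72],
 [ 51,  41, -30]]
Now row reduce the product.
R2 ← R2 + (5/9)·R1: [0, -2134/9, 298/9]
R3 ← R3 − (17/9)·R1: [0, 2392/9, 920/9]
R3 ← R3 + (1196/1067)·R2: [0, 0, 148672/1067]
3 nonzero rows, so rank(AM) = 3.

3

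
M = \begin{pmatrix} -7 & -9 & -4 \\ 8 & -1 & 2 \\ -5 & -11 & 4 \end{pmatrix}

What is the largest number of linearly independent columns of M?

Row reduce to echelon form.
R2 ← R2 + (8/7)·R1: [0, -79/7, -18/7]
R3 ← R3 − (5/7)·R1: [0, -32/7, 48/7]
R3 ← R3 − (32/79)·R2: [0, 0, 624/79]
Echelon form has 3 nonzero rows, so rank(M) = 3.
The rank gives the maximum number of linearly independent columns: 3.

3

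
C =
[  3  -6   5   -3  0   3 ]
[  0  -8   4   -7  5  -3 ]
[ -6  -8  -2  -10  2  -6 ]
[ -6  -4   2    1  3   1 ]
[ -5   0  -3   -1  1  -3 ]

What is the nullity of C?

Row reduce to echelon form.
R3 ← R3 + (2)·R1: [0, -20, 8, -16, 2, 0]
R4 ← R4 + (2)·R1: [0, -16, 12, -5, 3, 7]
R5 ← R5 + (5/3)·R1: [0, -10, 16/3, -6, 1, 2]
R3 ← R3 − (5/2)·R2: [0, 0, -2, 3/2, -21/2, 15/2]
R4 ← R4 − (2)·R2: [0, 0, 4, 9, -7, 13]
R5 ← R5 − (5/4)·R2: [0, 0, 1/3, 11/4, -21/4, 23/4]
R4 ← R4 + (2)·R3: [0, 0, 0, 12, -28, 28]
R5 ← R5 + (1/6)·R3: [0, 0, 0, 3, -7, 7]
R5 ← R5 − (1/4)·R4: [0, 0, 0, 0, 0, 0]
4 nonzero rows, so rank(C) = 4.
C has 6 columns; by rank–nullity, nullity = 6 − 4 = 2.

2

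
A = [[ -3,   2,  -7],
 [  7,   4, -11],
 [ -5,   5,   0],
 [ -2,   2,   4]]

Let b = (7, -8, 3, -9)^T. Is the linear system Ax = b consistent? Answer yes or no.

Row reduce the augmented matrix [A | b].
R2 ← R2 + (7/3)·R1: [0, 26/3, -82/3, 25/3]
R3 ← R3 − (5/3)·R1: [0, 5/3, 35/3, -26/3]
R4 ← R4 − (2/3)·R1: [0, 2/3, 26/3, -41/3]
R3 ← R3 − (5/26)·R2: [0, 0, 220/13, -267/26]
R4 ← R4 − (1/13)·R2: [0, 0, 140/13, -186/13]
R4 ← R4 − (7/11)·R3: [0, 0, 0, -171/22]
The echelon form has 4 nonzero rows; the last pivot sits in the augmented column, so rank(A) = 3 but rank([A|b]) = 4.
Since the ranks differ, the system is inconsistent.

no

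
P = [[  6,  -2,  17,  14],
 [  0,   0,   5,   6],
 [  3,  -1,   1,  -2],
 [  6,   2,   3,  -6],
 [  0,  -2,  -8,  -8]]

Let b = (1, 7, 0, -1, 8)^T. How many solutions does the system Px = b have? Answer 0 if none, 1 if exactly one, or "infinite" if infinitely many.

Row reduce the augmented matrix [P | b].
R3 ← R3 − (1/2)·R1: [0, 0, -15/2, -9, -1/2]
R4 ← R4 − R1: [0, 4, -14, -20, -2]
Swap R2 ↔ R4
R5 ← R5 + (1/2)·R2: [0, 0, -15, -18, 7]
R4 ← R4 + (2/3)·R3: [0, 0, 0, 0, 20/3]
R5 ← R5 − (2)·R3: [0, 0, 0, 0, 8]
R5 ← R5 − (6/5)·R4: [0, 0, 0, 0, 0]
The echelon form has 4 nonzero rows; the last pivot sits in the augmented column, so rank(P) = 3 but rank([P|b]) = 4.
Since the ranks differ, the system is inconsistent.
It has no solutions.

0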